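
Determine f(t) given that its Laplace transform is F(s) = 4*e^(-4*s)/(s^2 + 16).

f(t) = Heaviside(t - 4)*(sin(4*t - 16))

The factor e^(-4s) signals a time shift by c = 4 (second shifting theorem).
L{sin(4t)} = 4/(s^2 + 16), so L^-1{4/(s^2 + 16)} = sin(4*t).
Hence the inverse is u(t - 4) times that function evaluated at t - 4.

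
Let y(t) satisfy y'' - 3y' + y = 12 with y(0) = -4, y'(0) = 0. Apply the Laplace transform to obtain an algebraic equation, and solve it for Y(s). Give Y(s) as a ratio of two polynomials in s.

Y(s) = (-4*s^2 + 12*s + 12)/(s^3 - 3*s^2 + s)

Take the Laplace transform of both sides.
With L{y''} = s^2 Y - s·y(0) - y'(0) and L{y'} = sY - y(0), with y(0) = -4, y'(0) = 0: the LHS transforms to (s^2 - 3*s + 1)Y - (-4*s + 12).
The right side is L{12} = 12/s.
So (s^2 - 3*s + 1)Y = 12/s + (-4*s + 12).
Solve for Y(s) and write it as one ratio of polynomials.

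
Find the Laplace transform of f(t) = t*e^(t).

L{e^(t)} = 1/(s - 1).
Then apply L{t·g(t)} = -d/ds[G(s)] with G(s) = 1/(s - 1):
differentiating 1 time and applying the sign gives (s - 1)^(-2).

(s - 1)^(-2)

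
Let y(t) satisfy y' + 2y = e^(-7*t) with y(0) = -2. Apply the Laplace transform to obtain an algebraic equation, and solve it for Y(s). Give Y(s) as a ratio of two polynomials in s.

Y(s) = (-2*s - 13)/(s^2 + 9*s + 14)

Apply the Laplace transform to the equation.
With L{y'} = sY - y(0) = sY - (-2): the LHS transforms to (s + 2)Y - (-2).
The right side is L{e^(-7*t)} = 1/(s + 7).
So (s + 2)Y = 1/(s + 7) + (-2).
Isolate Y and clear denominators.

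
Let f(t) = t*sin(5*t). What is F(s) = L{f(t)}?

L{sin(5t)} = 5/(s^2 + 25).
Then apply L{t·g(t)} = -d/ds[G(s)] with G(s) = 5/(s^2 + 25):
differentiating 1 time and applying the sign gives 10*s/(s^2 + 25)^2.

F(s) = 10*s/(s^2 + 25)^2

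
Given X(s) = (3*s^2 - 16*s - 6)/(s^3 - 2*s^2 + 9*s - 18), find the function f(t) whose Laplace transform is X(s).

f(t) = -2*exp(2*t) - 2*sin(3*t) + 5*cos(3*t)

Factor the denominator: s^3 - 2*s^2 + 9*s - 18 = (s - 2)*(s^2 + 9).
Partial fraction decomposition gives [-2/(s - 2)] + [5*s/(s^2 + 9)] + [-6/(s^2 + 9)].
Invert each term: -2/(s - 2) ↔ -2e^(2t); 5·s/(s^2 + 9) ↔ 5cos(3t); -2·3/(s^2 + 9) ↔ -2sin(3t).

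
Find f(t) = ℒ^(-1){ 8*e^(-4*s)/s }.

The factor e^(-4s) signals a time shift by c = 4 (second shifting theorem).
L{8} = 8/s, so L^-1{8/s} = 8.
Hence the inverse is u(t - 4) times that function evaluated at t - 4.

f(t) = Heaviside(t - 4)*(8)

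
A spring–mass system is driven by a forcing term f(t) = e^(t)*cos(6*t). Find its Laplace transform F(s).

F(s) = (s - 1)/((s - 1)^2 + 36)

L{cos(6t)} = s/(s^2 + 36).
By the first shifting theorem, multiplying by e^(t) replaces s with s - 1.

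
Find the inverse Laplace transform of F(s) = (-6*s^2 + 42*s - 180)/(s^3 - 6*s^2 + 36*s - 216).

Factor the denominator: s^3 - 6*s^2 + 36*s - 216 = (s - 6)*(s^2 + 36).
Partial fraction decomposition gives [-2/(s - 6)] + [-4*s/(s^2 + 36)] + [18/(s^2 + 36)].
Invert each term: -2/(s - 6) ↔ -2e^(6t); -4·s/(s^2 + 36) ↔ -4cos(6t); 3·6/(s^2 + 36) ↔ 3sin(6t).

-2*exp(6*t) + 3*sin(6*t) - 4*cos(6*t)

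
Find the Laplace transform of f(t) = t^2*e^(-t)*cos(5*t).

L{cos(5t)} = s/(s^2 + 25).
Multiplying by e^(-t) shifts s → s + 1, so L{e^(-t)*cos(5*t)} = (s + 1)/((s + 1)^2 + 25).
Then apply L{t^2·g(t)} = (-1)^2 d^2/ds^2[G(s)] with G(s) = (s + 1)/((s + 1)^2 + 25):
differentiating 2 times and applying the sign gives 2*(s + 1)*(s^2 + 2*s - 74)/(s^2 + 2*s + 26)^3.

2*(s + 1)*(s^2 + 2*s - 74)/(s^2 + 2*s + 26)^3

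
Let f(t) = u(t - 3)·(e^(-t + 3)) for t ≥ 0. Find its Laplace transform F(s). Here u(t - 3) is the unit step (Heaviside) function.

F(s) = exp(-3*s)/(s + 1)

By the second shifting theorem, L{u(t - c)·g(t - c)} = e^(-cs)·G(s) with c = 3 and G(s) = L{g(t)}.
L{e^(-t)} = 1/(s + 1).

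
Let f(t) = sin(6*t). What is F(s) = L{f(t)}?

F(s) = 6/(s^2 + 36)

L{sin(6t)} = 6/(s^2 + 36).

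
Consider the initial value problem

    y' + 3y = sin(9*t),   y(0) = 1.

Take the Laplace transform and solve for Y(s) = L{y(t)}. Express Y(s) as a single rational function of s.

Y(s) = (s^2 + 90)/(s^3 + 3*s^2 + 81*s + 243)

Apply the Laplace transform to the equation.
Using L{y'} = sY - y(0) = sY - 1, the left side becomes (s + 3)Y - (1).
The right side is L{sin(9*t)} = 9/(s^2 + 81).
So (s + 3)Y = 9/(s^2 + 81) + (1).
Isolate Y and clear denominators.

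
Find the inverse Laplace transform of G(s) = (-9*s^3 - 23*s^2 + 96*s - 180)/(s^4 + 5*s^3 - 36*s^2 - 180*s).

-3*exp(6*t) + 1 - 2*exp(-5*t) - 5*exp(-6*t)

Factor the denominator: s^4 + 5*s^3 - 36*s^2 - 180*s = s*(s - 6)*(s + 5)*(s + 6).
Partial fraction decomposition gives [-3/(s - 6)] + [-5/(s + 6)] + [-2/(s + 5)] + [1/s].
Invert each term: -3/(s - 6) ↔ -3e^(6t); -5/(s + 6) ↔ -5e^(-6t); -2/(s + 5) ↔ -2e^(-5t); 1/(s - 0) ↔ e^(0t).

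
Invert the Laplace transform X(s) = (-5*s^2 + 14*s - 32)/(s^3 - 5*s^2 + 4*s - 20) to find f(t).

Factor the denominator: s^3 - 5*s^2 + 4*s - 20 = (s - 5)*(s^2 + 4).
Partial fraction decomposition gives [-3/(s - 5)] + [-2*s/(s^2 + 4)] + [4/(s^2 + 4)].
Invert each term: -3/(s - 5) ↔ -3e^(5t); -2·s/(s^2 + 4) ↔ -2cos(2t); 2·2/(s^2 + 4) ↔ 2sin(2t).

f(t) = -3*exp(5*t) + 2*sin(2*t) - 2*cos(2*t)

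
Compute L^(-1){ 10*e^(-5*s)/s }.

Heaviside(t - 5)*(10)

The factor e^(-5s) signals a time shift by c = 5 (second shifting theorem).
L{10} = 10/s, so L^-1{10/s} = 10.
Hence the inverse is u(t - 5) times that function evaluated at t - 5.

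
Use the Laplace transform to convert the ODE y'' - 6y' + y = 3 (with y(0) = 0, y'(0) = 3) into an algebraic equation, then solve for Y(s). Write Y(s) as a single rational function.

Y(s) = (3*s + 3)/(s^3 - 6*s^2 + s)

Transform both sides with L{·}.
The derivative rules (L{y''} = s^2 Y - s·y(0) - y'(0) and L{y'} = sY - y(0), with y(0) = 0, y'(0) = 3) turn the left side into (s^2 - 6*s + 1)Y - (3).
The right side is L{3} = 3/s.
So (s^2 - 6*s + 1)Y = 3/s + (3).
Solve for Y(s) and write it as one ratio of polynomials.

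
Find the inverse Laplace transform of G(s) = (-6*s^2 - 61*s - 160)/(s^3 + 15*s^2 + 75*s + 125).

Factor the denominator: s^3 + 15*s^2 + 75*s + 125 = (s + 5)^3.
Partial fraction decomposition gives [-6/(s + 5)] + [-1/(s + 5)^2] + [-5/(s + 5)^3].
Invert each term: -6/(s + 5) ↔ -6e^(-5t); -1/(s + 5)^2 ↔ -t·e^(-5t); -5/(s + 5)^3 ↔ (-5/2)t^2·e^(-5t).

-5*t^2*exp(-5*t)/2 - t*exp(-5*t) - 6*exp(-5*t)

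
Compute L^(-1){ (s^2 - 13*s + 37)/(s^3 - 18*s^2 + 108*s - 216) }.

Factor the denominator: s^3 - 18*s^2 + 108*s - 216 = (s - 6)^3.
Partial fraction decomposition gives [1/(s - 6)] + [-1/(s - 6)^2] + [-5/(s - 6)^3].
Invert each term: 1/(s - 6) ↔ e^(6t); -1/(s - 6)^2 ↔ -t·e^(6t); -5/(s - 6)^3 ↔ (-5/2)t^2·e^(6t).

-5*t^2*exp(6*t)/2 - t*exp(6*t) + exp(6*t)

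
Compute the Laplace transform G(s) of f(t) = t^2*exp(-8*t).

G(s) = 2/(s + 8)^3

L{e^(-8t)} = 1/(s + 8).
Then apply L{t^2·g(t)} = (-1)^2 d^2/ds^2[H(s)] with H(s) = 1/(s + 8):
differentiating 2 times and applying the sign gives 2/(s + 8)^3.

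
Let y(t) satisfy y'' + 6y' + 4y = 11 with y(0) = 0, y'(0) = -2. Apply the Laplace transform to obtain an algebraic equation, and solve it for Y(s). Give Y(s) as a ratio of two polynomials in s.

Y(s) = (-2*s + 11)/(s^3 + 6*s^2 + 4*s)

Laplace-transform each side.
Using L{y''} = s^2 Y - s·y(0) - y'(0) and L{y'} = sY - y(0), with y(0) = 0, y'(0) = -2, the left side becomes (s^2 + 6*s + 4)Y - (-2).
The right side is L{11} = 11/s.
So (s^2 + 6*s + 4)Y = 11/s + (-2).
Solve for Y(s) and write it as one ratio of polynomials.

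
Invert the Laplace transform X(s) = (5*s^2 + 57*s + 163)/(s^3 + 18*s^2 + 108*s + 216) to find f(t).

f(t) = t^2*exp(-6*t)/2 - 3*t*exp(-6*t) + 5*exp(-6*t)

Factor the denominator: s^3 + 18*s^2 + 108*s + 216 = (s + 6)^3.
Partial fraction decomposition gives [5/(s + 6)] + [-3/(s + 6)^2] + [(s + 6)^(-3)].
Invert each term: 5/(s + 6) ↔ 5e^(-6t); -3/(s + 6)^2 ↔ -3t·e^(-6t); 1/(s + 6)^3 ↔ (1/2)t^2·e^(-6t).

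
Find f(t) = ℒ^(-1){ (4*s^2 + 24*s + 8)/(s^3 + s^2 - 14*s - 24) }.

f(t) = 4*exp(4*t) + 4*exp(-2*t) - 4*exp(-3*t)

Factor the denominator: s^3 + s^2 - 14*s - 24 = (s - 4)*(s + 2)*(s + 3).
Partial fraction decomposition gives [4/(s + 2)] + [-4/(s + 3)] + [4/(s - 4)].
Invert each term: 4/(s + 2) ↔ 4e^(-2t); -4/(s + 3) ↔ -4e^(-3t); 4/(s - 4) ↔ 4e^(4t).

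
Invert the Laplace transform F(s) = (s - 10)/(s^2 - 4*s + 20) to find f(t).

f(t) = -2*exp(2*t)*sin(4*t) + exp(2*t)*cos(4*t)

Complete the square in the denominator: s^2 - 4*s + 20 = (s - 2)^2 + 4^2.
Split the numerator to match: s - 10 = 1·(s - 2) - 2·4.
Invert each term: 1·(s - 2)/((s - 2)^2 + 16) ↔ e^(2t)cos(4t); -2·4/((s - 2)^2 + 16) ↔ -2e^(2t)sin(4t).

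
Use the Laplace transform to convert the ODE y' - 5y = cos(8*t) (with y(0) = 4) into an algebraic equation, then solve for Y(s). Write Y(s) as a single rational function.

Y(s) = (4*s^2 + s + 256)/(s^3 - 5*s^2 + 64*s - 320)

Transform both sides with L{·}.
Using L{y'} = sY - y(0) = sY - 4, the left side becomes (s - 5)Y - (4).
The right side is L{cos(8*t)} = s/(s^2 + 64).
So (s - 5)Y = s/(s^2 + 64) + (4).
Solve for Y(s) and write it as one ratio of polynomials.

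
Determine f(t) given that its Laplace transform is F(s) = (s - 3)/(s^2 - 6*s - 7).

Rewrite the denominator: s^2 - 6*s - 7 = (s - 3)^2 - 16.
The form in (s - 3) signals a first-shifting-theorem factor e^(3t).
Since L{cosh(4t)} = s/(s^2 - 16), the inverse is e^(3*t)*cosh(4*t).

f(t) = exp(3*t)*cosh(4*t)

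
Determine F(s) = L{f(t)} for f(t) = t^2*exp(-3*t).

L{t^2} = 2!/s^3 = 2/s^3.
By the first shifting theorem, multiplying by e^(-3t) replaces s with s + 3.

F(s) = 2/(s + 3)^3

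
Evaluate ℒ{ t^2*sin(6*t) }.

36*(s^2 - 12)/(s^2 + 36)^3

L{sin(6t)} = 6/(s^2 + 36).
Then apply L{t^2·g(t)} = (-1)^2 d^2/ds^2[G(s)] with G(s) = 6/(s^2 + 36):
differentiating 2 times and applying the sign gives 36*(s^2 - 12)/(s^2 + 36)^3.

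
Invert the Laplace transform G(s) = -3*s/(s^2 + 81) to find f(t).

f(t) = -3*cos(9*t)

Since L{cos(9t)} = s/(s^2 + 81), the inverse is cos(9*t), scaled by -3.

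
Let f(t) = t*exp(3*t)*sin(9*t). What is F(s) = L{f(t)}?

L{sin(9t)} = 9/(s^2 + 81).
Multiplying by e^(3t) shifts s → s - 3, so L{exp(3*t)*sin(9*t)} = 9/((s - 3)^2 + 81).
Then apply L{t·g(t)} = -d/ds[G(s)] with G(s) = 9/((s - 3)^2 + 81):
differentiating 1 time and applying the sign gives 18*(s - 3)/(s^2 - 6*s + 90)^2.

F(s) = 18*(s - 3)/(s^2 - 6*s + 90)^2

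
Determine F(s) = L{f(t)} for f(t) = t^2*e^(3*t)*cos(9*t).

L{cos(9t)} = s/(s^2 + 81).
Multiplying by e^(3t) shifts s → s - 3, so L{e^(3*t)*cos(9*t)} = (s - 3)/((s - 3)^2 + 81).
Then apply L{t^2·g(t)} = (-1)^2 d^2/ds^2[G(s)] with G(s) = (s - 3)/((s - 3)^2 + 81):
differentiating 2 times and applying the sign gives 2*(s - 3)*(s^2 - 6*s - 234)/(s^2 - 6*s + 90)^3.

F(s) = 2*(s - 3)*(s^2 - 6*s - 234)/(s^2 - 6*s + 90)^3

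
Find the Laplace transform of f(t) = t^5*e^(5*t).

L{t^5} = 5!/s^6 = 120/s^6.
By the first shifting theorem, multiplying by e^(5t) replaces s with s - 5.

120/(s - 5)^6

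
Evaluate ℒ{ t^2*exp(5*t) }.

2/(s - 5)^3

L{e^(5t)} = 1/(s - 5).
Then apply L{t^2·g(t)} = (-1)^2 d^2/ds^2[G(s)] with G(s) = 1/(s - 5):
differentiating 2 times and applying the sign gives 2/(s - 5)^3.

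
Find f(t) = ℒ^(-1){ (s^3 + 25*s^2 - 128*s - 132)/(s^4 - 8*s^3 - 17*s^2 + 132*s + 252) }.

f(t) = 6*exp(7*t) - 3*exp(6*t) + 3*exp(-2*t) - 5*exp(-3*t)

Factor the denominator: s^4 - 8*s^3 - 17*s^2 + 132*s + 252 = (s - 7)*(s - 6)*(s + 2)*(s + 3).
Partial fraction decomposition gives [-3/(s - 6)] + [6/(s - 7)] + [3/(s + 2)] + [-5/(s + 3)].
Invert each term: -3/(s - 6) ↔ -3e^(6t); 6/(s - 7) ↔ 6e^(7t); 3/(s + 2) ↔ 3e^(-2t); -5/(s + 3) ↔ -5e^(-3t).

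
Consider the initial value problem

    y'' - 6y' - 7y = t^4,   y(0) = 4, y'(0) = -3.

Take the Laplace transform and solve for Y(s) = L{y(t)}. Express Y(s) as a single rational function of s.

Y(s) = (4*s^6 - 27*s^5 + 24)/(s^7 - 6*s^6 - 7*s^5)

Take the Laplace transform of both sides.
Using L{y''} = s^2 Y - s·y(0) - y'(0) and L{y'} = sY - y(0), with y(0) = 4, y'(0) = -3, the left side becomes (s^2 - 6*s - 7)Y - (4*s - 27).
The right side is L{t^4} = 24/s^5.
So (s^2 - 6*s - 7)Y = 24/s^5 + (4*s - 27).
Divide through and combine into a single rational function.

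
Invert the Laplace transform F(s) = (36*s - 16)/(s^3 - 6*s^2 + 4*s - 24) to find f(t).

Factor the denominator: s^3 - 6*s^2 + 4*s - 24 = (s - 6)*(s^2 + 4).
Partial fraction decomposition gives [5/(s - 6)] + [-5*s/(s^2 + 4)] + [6/(s^2 + 4)].
Invert each term: 5/(s - 6) ↔ 5e^(6t); -5·s/(s^2 + 4) ↔ -5cos(2t); 3·2/(s^2 + 4) ↔ 3sin(2t).

f(t) = 5*exp(6*t) + 3*sin(2*t) - 5*cos(2*t)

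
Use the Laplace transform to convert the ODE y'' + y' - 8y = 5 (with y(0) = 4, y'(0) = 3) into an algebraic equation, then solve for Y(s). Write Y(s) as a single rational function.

Laplace-transform each side.
The derivative rules (L{y''} = s^2 Y - s·y(0) - y'(0) and L{y'} = sY - y(0), with y(0) = 4, y'(0) = 3) turn the left side into (s^2 + s - 8)Y - (4*s + 7).
The right side is L{5} = 5/s.
So (s^2 + s - 8)Y = 5/s + (4*s + 7).
Isolate Y and clear denominators.

Y(s) = (4*s^2 + 7*s + 5)/(s^3 + s^2 - 8*s)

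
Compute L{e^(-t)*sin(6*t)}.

6/((s + 1)^2 + 36)

L{sin(6t)} = 6/(s^2 + 36).
By the first shifting theorem, multiplying by e^(-t) replaces s with s + 1.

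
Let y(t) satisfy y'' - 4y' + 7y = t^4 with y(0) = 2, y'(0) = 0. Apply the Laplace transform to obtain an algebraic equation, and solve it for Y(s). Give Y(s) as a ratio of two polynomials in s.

Take the Laplace transform of both sides.
The derivative rules (L{y''} = s^2 Y - s·y(0) - y'(0) and L{y'} = sY - y(0), with y(0) = 2, y'(0) = 0) turn the left side into (s^2 - 4*s + 7)Y - (2*s - 8).
The right side is L{t^4} = 24/s^5.
So (s^2 - 4*s + 7)Y = 24/s^5 + (2*s - 8).
Solve for Y(s) and write it as one ratio of polynomials.

Y(s) = (2*s^6 - 8*s^5 + 24)/(s^7 - 4*s^6 + 7*s^5)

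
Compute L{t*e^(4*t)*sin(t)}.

L{sin(t)} = 1/(s^2 + 1).
Multiplying by e^(4t) shifts s → s - 4, so L{e^(4*t)*sin(t)} = 1/((s - 4)^2 + 1).
Then apply L{t·g(t)} = -d/ds[G(s)] with G(s) = 1/((s - 4)^2 + 1):
differentiating 1 time and applying the sign gives 2*(s - 4)/(s^2 - 8*s + 17)^2.

2*(s - 4)/(s^2 - 8*s + 17)^2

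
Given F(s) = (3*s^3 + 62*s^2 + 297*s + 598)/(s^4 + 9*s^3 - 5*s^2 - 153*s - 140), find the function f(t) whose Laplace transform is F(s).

f(t) = 6*exp(4*t) - 3*exp(-t) + 4*exp(-5*t) - 4*exp(-7*t)

Factor the denominator: s^4 + 9*s^3 - 5*s^2 - 153*s - 140 = (s - 4)*(s + 1)*(s + 5)*(s + 7).
Partial fraction decomposition gives [4/(s + 5)] + [-3/(s + 1)] + [6/(s - 4)] + [-4/(s + 7)].
Invert each term: 4/(s + 5) ↔ 4e^(-5t); -3/(s + 1) ↔ -3e^(-t); 6/(s - 4) ↔ 6e^(4t); -4/(s + 7) ↔ -4e^(-7t).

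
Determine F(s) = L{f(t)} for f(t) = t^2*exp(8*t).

F(s) = 2/(s - 8)^3

L{e^(8t)} = 1/(s - 8).
Then apply L{t^2·g(t)} = (-1)^2 d^2/ds^2[G(s)] with G(s) = 1/(s - 8):
differentiating 2 times and applying the sign gives 2/(s - 8)^3.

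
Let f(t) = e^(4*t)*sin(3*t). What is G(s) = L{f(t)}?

G(s) = 3/((s - 4)^2 + 9)

L{sin(3t)} = 3/(s^2 + 9).
By the first shifting theorem, multiplying by e^(4t) replaces s with s - 4.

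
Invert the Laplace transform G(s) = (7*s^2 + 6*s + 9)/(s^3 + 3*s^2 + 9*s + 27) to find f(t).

Factor the denominator: s^3 + 3*s^2 + 9*s + 27 = (s + 3)*(s^2 + 9).
Partial fraction decomposition gives [3/(s + 3)] + [4*s/(s^2 + 9)] + [-6/(s^2 + 9)].
Invert each term: 3/(s + 3) ↔ 3e^(-3t); 4·s/(s^2 + 9) ↔ 4cos(3t); -2·3/(s^2 + 9) ↔ -2sin(3t).

f(t) = -2*sin(3*t) + 4*cos(3*t) + 3*exp(-3*t)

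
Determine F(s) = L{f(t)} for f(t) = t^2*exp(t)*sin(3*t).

F(s) = 18*(s^2 - 2*s - 2)/(s^2 - 2*s + 10)^3

L{sin(3t)} = 3/(s^2 + 9).
Multiplying by e^(t) shifts s → s - 1, so L{exp(t)*sin(3*t)} = 3/((s - 1)^2 + 9).
Then apply L{t^2·g(t)} = (-1)^2 d^2/ds^2[G(s)] with G(s) = 3/((s - 1)^2 + 9):
differentiating 2 times and applying the sign gives 18*(s^2 - 2*s - 2)/(s^2 - 2*s + 10)^3.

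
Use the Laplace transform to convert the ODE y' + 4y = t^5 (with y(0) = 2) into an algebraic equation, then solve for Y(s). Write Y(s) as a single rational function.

Transform both sides with L{·}.
Using L{y'} = sY - y(0) = sY - 2, the left side becomes (s + 4)Y - (2).
The right side is L{t^5} = 120/s^6.
So (s + 4)Y = 120/s^6 + (2).
Isolate Y and clear denominators.

Y(s) = (2*s^6 + 120)/(s^7 + 4*s^6)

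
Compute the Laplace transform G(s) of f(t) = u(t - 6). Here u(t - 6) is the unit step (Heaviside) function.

By the second shifting theorem, L{u(t - c)·g(t - c)} = e^(-cs)·H(s) with c = 6 and H(s) = L{g(t)}.
L{1} = 1/s.

G(s) = exp(-6*s)/s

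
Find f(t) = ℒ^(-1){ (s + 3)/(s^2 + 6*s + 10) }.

f(t) = exp(-3*t)*cos(t)

Rewrite the denominator: s^2 + 6*s + 10 = (s + 3)^2 + 1.
The form in (s + 3) signals a first-shifting-theorem factor e^(-3t).
Since L{cos(t)} = s/(s^2 + 1), the inverse is exp(-3*t)*cos(t).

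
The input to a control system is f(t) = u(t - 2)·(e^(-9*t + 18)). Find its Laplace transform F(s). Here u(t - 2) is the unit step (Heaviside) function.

By the second shifting theorem, L{u(t - c)·g(t - c)} = e^(-cs)·G(s) with c = 2 and G(s) = L{g(t)}.
L{e^(-9t)} = 1/(s + 9).

F(s) = exp(-2*s)/(s + 9)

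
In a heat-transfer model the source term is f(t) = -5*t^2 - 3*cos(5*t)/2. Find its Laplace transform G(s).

G(s) = -3*s/(2*(s^2 + 25)) - 10/s^3

By linearity of the Laplace transform, transform each term separately.
(-3/2)·[L{cos(5t)} = s/(s^2 + 25)]; (-5)·[L{t^2} = 2!/s^3 = 2/s^3].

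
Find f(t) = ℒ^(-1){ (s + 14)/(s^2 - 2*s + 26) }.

Complete the square in the denominator: s^2 - 2*s + 26 = (s - 1)^2 + 5^2.
Split the numerator to match: s + 14 = 1·(s - 1) + 3·5.
Invert each term: 1·(s - 1)/((s - 1)^2 + 25) ↔ e^(t)cos(5t); 3·5/((s - 1)^2 + 25) ↔ 3e^(t)sin(5t).

f(t) = 3*exp(t)*sin(5*t) + exp(t)*cos(5*t)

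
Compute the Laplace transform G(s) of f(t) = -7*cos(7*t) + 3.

G(s) = -7*s/(s^2 + 49) + 3/s

The transform is linear, so treat each term independently.
L{3} = 3/s; (-7)·[L{cos(7t)} = s/(s^2 + 49)].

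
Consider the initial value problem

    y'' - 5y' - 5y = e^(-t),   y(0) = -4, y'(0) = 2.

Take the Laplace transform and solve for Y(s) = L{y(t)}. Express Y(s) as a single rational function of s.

Take the Laplace transform of both sides.
The derivative rules (L{y''} = s^2 Y - s·y(0) - y'(0) and L{y'} = sY - y(0), with y(0) = -4, y'(0) = 2) turn the left side into (s^2 - 5*s - 5)Y - (-4*s + 22).
The right side is L{e^(-t)} = 1/(s + 1).
So (s^2 - 5*s - 5)Y = 1/(s + 1) + (-4*s + 22).
Divide through and combine into a single rational function.

Y(s) = (-4*s^2 + 18*s + 23)/(s^3 - 4*s^2 - 10*s - 5)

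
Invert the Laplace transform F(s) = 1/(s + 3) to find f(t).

Since L{e^(-3t)} = 1/(s + 3), the inverse is e^(-3*t).

f(t) = exp(-3*t)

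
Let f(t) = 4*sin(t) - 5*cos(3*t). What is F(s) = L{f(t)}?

Apply the Laplace transform termwise.
(4)·[L{sin(t)} = 1/(s^2 + 1)]; (-5)·[L{cos(3t)} = s/(s^2 + 9)].

F(s) = -5*s/(s^2 + 9) + 4/(s^2 + 1)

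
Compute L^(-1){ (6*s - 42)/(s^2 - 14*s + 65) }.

Rewrite the denominator: s^2 - 14*s + 65 = (s - 7)^2 + 16.
The form in (s - 7) signals a first-shifting-theorem factor e^(7t).
Since L{cos(4t)} = s/(s^2 + 16), the inverse is exp(7*t)*cos(4*t), scaled by 6.

6*exp(7*t)*cos(4*t)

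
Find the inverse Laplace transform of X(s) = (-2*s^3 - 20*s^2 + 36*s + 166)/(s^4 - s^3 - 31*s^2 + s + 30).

Factor the denominator: s^4 - s^3 - 31*s^2 + s + 30 = (s - 6)*(s - 1)*(s + 1)*(s + 5).
Partial fraction decomposition gives [-2/(s - 6)] + [-3/(s - 1)] + [2/(s + 1)] + [1/(s + 5)].
Invert each term: -2/(s - 6) ↔ -2e^(6t); -3/(s - 1) ↔ -3e^(t); 2/(s + 1) ↔ 2e^(-t); 1/(s + 5) ↔ e^(-5t).

-2*exp(6*t) - 3*exp(t) + 2*exp(-t) + exp(-5*t)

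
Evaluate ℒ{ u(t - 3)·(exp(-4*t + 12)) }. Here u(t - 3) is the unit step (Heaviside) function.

By the second shifting theorem, L{u(t - c)·g(t - c)} = e^(-cs)·G(s) with c = 3 and G(s) = L{g(t)}.
L{e^(-4t)} = 1/(s + 4).

exp(-3*s)/(s + 4)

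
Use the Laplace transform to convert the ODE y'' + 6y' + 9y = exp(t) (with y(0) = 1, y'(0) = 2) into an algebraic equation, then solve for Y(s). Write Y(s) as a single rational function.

Apply the Laplace transform to the equation.
The derivative rules (L{y''} = s^2 Y - s·y(0) - y'(0) and L{y'} = sY - y(0), with y(0) = 1, y'(0) = 2) turn the left side into (s^2 + 6*s + 9)Y - (s + 8).
The right side is L{exp(t)} = 1/(s - 1).
So (s^2 + 6*s + 9)Y = 1/(s - 1) + (s + 8).
Divide through and combine into a single rational function.

Y(s) = (s^2 + 7*s - 7)/(s^3 + 5*s^2 + 3*s - 9)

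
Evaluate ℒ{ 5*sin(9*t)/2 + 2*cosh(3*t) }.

2*s/(s^2 - 9) + 45/(2*(s^2 + 81))

Apply the Laplace transform termwise.
(2)·[L{cosh(3t)} = s/(s^2 - 9)]; (5/2)·[L{sin(9t)} = 9/(s^2 + 81)].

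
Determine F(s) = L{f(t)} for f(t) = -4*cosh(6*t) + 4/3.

The transform is linear, so treat each term independently.
L{4/3} = (4/3)/s; (-4)·[L{cosh(6t)} = s/(s^2 - 36)].

F(s) = -4*s/(s^2 - 36) + 4/(3*s)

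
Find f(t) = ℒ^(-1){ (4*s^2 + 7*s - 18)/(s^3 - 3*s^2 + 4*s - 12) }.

Factor the denominator: s^3 - 3*s^2 + 4*s - 12 = (s - 3)*(s^2 + 4).
Partial fraction decomposition gives [3/(s - 3)] + [s/(s^2 + 4)] + [10/(s^2 + 4)].
Invert each term: 3/(s - 3) ↔ 3e^(3t); 1·s/(s^2 + 4) ↔ cos(2t); 5·2/(s^2 + 4) ↔ 5sin(2t).

f(t) = 3*exp(3*t) + 5*sin(2*t) + cos(2*t)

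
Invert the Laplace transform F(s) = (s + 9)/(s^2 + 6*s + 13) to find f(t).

f(t) = 3*exp(-3*t)*sin(2*t) + exp(-3*t)*cos(2*t)

Complete the square in the denominator: s^2 + 6*s + 13 = (s + 3)^2 + 2^2.
Split the numerator to match: s + 9 = 1·(s + 3) + 3·2.
Invert each term: 1·(s + 3)/((s + 3)^2 + 4) ↔ e^(-3t)cos(2t); 3·2/((s + 3)^2 + 4) ↔ 3e^(-3t)sin(2t).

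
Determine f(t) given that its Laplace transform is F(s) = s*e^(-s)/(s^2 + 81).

The factor e^(-s) signals a time shift by c = 1 (second shifting theorem).
L{cos(9t)} = s/(s^2 + 81), so L^-1{s/(s^2 + 81)} = cos(9*t).
Hence the inverse is u(t - 1) times that function evaluated at t - 1.

f(t) = Heaviside(t - 1)*(cos(9*t - 9))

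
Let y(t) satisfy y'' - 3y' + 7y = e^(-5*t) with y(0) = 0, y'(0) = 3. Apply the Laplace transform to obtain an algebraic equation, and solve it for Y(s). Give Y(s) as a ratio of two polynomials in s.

Take the Laplace transform of both sides.
Using L{y''} = s^2 Y - s·y(0) - y'(0) and L{y'} = sY - y(0), with y(0) = 0, y'(0) = 3, the left side becomes (s^2 - 3*s + 7)Y - (3).
The right side is L{e^(-5*t)} = 1/(s + 5).
So (s^2 - 3*s + 7)Y = 1/(s + 5) + (3).
Solve for Y(s) and write it as one ratio of polynomials.

Y(s) = (3*s + 16)/(s^3 + 2*s^2 - 8*s + 35)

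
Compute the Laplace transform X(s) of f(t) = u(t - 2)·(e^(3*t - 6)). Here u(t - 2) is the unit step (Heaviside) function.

X(s) = exp(-2*s)/(s - 3)

By the second shifting theorem, L{u(t - c)·g(t - c)} = e^(-cs)·G(s) with c = 2 and G(s) = L{g(t)}.
L{e^(3t)} = 1/(s - 3).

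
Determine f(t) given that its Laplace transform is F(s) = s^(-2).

Since L{t} = 1!/s^2 = 1/s^2, the inverse is t.

f(t) = t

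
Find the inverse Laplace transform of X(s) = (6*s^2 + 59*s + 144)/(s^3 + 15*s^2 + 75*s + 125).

-t^2*exp(-5*t)/2 - t*exp(-5*t) + 6*exp(-5*t)

Factor the denominator: s^3 + 15*s^2 + 75*s + 125 = (s + 5)^3.
Partial fraction decomposition gives [6/(s + 5)] + [-1/(s + 5)^2] + [-1/(s + 5)^3].
Invert each term: 6/(s + 5) ↔ 6e^(-5t); -1/(s + 5)^2 ↔ -t·e^(-5t); -1/(s + 5)^3 ↔ (-1/2)t^2·e^(-5t).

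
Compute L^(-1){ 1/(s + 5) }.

Since L{e^(-5t)} = 1/(s + 5), the inverse is e^(-5*t).

exp(-5*t)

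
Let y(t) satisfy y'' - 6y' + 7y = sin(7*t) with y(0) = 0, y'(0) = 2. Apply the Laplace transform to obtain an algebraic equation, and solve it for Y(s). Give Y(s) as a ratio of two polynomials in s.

Laplace-transform each side.
The derivative rules (L{y''} = s^2 Y - s·y(0) - y'(0) and L{y'} = sY - y(0), with y(0) = 0, y'(0) = 2) turn the left side into (s^2 - 6*s + 7)Y - (2).
The right side is L{sin(7*t)} = 7/(s^2 + 49).
So (s^2 - 6*s + 7)Y = 7/(s^2 + 49) + (2).
Divide through and combine into a single rational function.

Y(s) = (2*s^2 + 105)/(s^4 - 6*s^3 + 56*s^2 - 294*s + 343)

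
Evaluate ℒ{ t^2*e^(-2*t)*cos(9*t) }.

L{cos(9t)} = s/(s^2 + 81).
Multiplying by e^(-2t) shifts s → s + 2, so L{e^(-2*t)*cos(9*t)} = (s + 2)/((s + 2)^2 + 81).
Then apply L{t^2·g(t)} = (-1)^2 d^2/ds^2[H(s)] with H(s) = (s + 2)/((s + 2)^2 + 81):
differentiating 2 times and applying the sign gives 2*(s + 2)*(s^2 + 4*s - 239)/(s^2 + 4*s + 85)^3.

2*(s + 2)*(s^2 + 4*s - 239)/(s^2 + 4*s + 85)^3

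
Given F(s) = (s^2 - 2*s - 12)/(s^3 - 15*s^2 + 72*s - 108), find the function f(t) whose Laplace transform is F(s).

f(t) = 4*t*exp(6*t) + 2*exp(6*t) - exp(3*t)

Factor the denominator: s^3 - 15*s^2 + 72*s - 108 = (s - 6)^2*(s - 3).
Partial fraction decomposition gives [2/(s - 6)] + [4/(s - 6)^2] + [-1/(s - 3)].
Invert each term: 2/(s - 6) ↔ 2e^(6t); 4/(s - 6)^2 ↔ 4t·e^(6t); -1/(s - 3) ↔ -e^(3t).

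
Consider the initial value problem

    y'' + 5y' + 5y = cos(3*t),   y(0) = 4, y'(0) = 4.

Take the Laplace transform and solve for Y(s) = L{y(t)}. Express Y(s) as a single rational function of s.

Laplace-transform each side.
With L{y''} = s^2 Y - s·y(0) - y'(0) and L{y'} = sY - y(0), with y(0) = 4, y'(0) = 4: the LHS transforms to (s^2 + 5*s + 5)Y - (4*s + 24).
The right side is L{cos(3*t)} = s/(s^2 + 9).
So (s^2 + 5*s + 5)Y = s/(s^2 + 9) + (4*s + 24).
Isolate Y and clear denominators.

Y(s) = (4*s^3 + 24*s^2 + 37*s + 216)/(s^4 + 5*s^3 + 14*s^2 + 45*s + 45)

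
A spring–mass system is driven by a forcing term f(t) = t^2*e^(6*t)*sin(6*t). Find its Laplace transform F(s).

F(s) = 36*(s^2 - 12*s + 24)/(s^2 - 12*s + 72)^3

L{sin(6t)} = 6/(s^2 + 36).
Multiplying by e^(6t) shifts s → s - 6, so L{e^(6*t)*sin(6*t)} = 6/((s - 6)^2 + 36).
Then apply L{t^2·g(t)} = (-1)^2 d^2/ds^2[G(s)] with G(s) = 6/((s - 6)^2 + 36):
differentiating 2 times and applying the sign gives 36*(s^2 - 12*s + 24)/(s^2 - 12*s + 72)^3.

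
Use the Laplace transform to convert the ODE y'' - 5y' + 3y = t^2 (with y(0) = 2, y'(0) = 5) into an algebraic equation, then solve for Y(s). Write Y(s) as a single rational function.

Laplace-transform each side.
With L{y''} = s^2 Y - s·y(0) - y'(0) and L{y'} = sY - y(0), with y(0) = 2, y'(0) = 5: the LHS transforms to (s^2 - 5*s + 3)Y - (2*s - 5).
The right side is L{t^2} = 2/s^3.
So (s^2 - 5*s + 3)Y = 2/s^3 + (2*s - 5).
Divide through and combine into a single rational function.

Y(s) = (2*s^4 - 5*s^3 + 2)/(s^5 - 5*s^4 + 3*s^3)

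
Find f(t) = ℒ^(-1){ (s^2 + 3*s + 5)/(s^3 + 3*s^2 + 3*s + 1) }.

f(t) = 3*t^2*exp(-t)/2 + t*exp(-t) + exp(-t)

Factor the denominator: s^3 + 3*s^2 + 3*s + 1 = (s + 1)^3.
Partial fraction decomposition gives [1/(s + 1)] + [(s + 1)^(-2)] + [3/(s + 1)^3].
Invert each term: 1/(s + 1) ↔ e^(-t); 1/(s + 1)^2 ↔ t·e^(-t); 3/(s + 1)^3 ↔ (3/2)t^2·e^(-t).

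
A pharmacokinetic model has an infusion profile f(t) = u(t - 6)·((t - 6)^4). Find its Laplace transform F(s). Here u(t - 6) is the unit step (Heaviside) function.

F(s) = 24*exp(-6*s)/s^5

By the second shifting theorem, L{u(t - c)·g(t - c)} = e^(-cs)·G(s) with c = 6 and G(s) = L{g(t)}.
L{t^4} = 4!/s^5 = 24/s^5.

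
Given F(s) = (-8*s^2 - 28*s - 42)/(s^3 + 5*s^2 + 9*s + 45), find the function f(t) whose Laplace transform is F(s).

f(t) = -sin(3*t) - 5*cos(3*t) - 3*exp(-5*t)

Factor the denominator: s^3 + 5*s^2 + 9*s + 45 = (s + 5)*(s^2 + 9).
Partial fraction decomposition gives [-3/(s + 5)] + [-5*s/(s^2 + 9)] + [-3/(s^2 + 9)].
Invert each term: -3/(s + 5) ↔ -3e^(-5t); -5·s/(s^2 + 9) ↔ -5cos(3t); -1·3/(s^2 + 9) ↔ -sin(3t).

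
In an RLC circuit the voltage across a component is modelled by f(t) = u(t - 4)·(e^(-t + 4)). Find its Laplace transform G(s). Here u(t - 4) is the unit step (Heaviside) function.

G(s) = exp(-4*s)/(s + 1)

By the second shifting theorem, L{u(t - c)·g(t - c)} = e^(-cs)·H(s) with c = 4 and H(s) = L{g(t)}.
L{e^(-t)} = 1/(s + 1).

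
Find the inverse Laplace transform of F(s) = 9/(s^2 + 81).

sin(9*t)

Since L{sin(9t)} = 9/(s^2 + 81), the inverse is sin(9*t).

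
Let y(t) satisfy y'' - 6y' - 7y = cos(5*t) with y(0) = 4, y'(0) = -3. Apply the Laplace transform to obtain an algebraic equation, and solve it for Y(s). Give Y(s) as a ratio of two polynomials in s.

Y(s) = (4*s^3 - 27*s^2 + 101*s - 675)/(s^4 - 6*s^3 + 18*s^2 - 150*s - 175)

Take the Laplace transform of both sides.
Using L{y''} = s^2 Y - s·y(0) - y'(0) and L{y'} = sY - y(0), with y(0) = 4, y'(0) = -3, the left side becomes (s^2 - 6*s - 7)Y - (4*s - 27).
The right side is L{cos(5*t)} = s/(s^2 + 25).
So (s^2 - 6*s - 7)Y = s/(s^2 + 25) + (4*s - 27).
Solve for Y(s) and write it as one ratio of polynomials.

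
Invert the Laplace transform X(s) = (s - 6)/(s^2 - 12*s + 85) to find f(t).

Rewrite the denominator: s^2 - 12*s + 85 = (s - 6)^2 + 49.
The form in (s - 6) signals a first-shifting-theorem factor e^(6t).
Since L{cos(7t)} = s/(s^2 + 49), the inverse is e^(6*t)*cos(7*t).

f(t) = exp(6*t)*cos(7*t)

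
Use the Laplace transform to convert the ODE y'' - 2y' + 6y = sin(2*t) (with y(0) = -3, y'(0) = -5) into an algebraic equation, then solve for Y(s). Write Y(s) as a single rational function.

Y(s) = (-3*s^3 + s^2 - 12*s + 6)/(s^4 - 2*s^3 + 10*s^2 - 8*s + 24)

Transform both sides with L{·}.
Using L{y''} = s^2 Y - s·y(0) - y'(0) and L{y'} = sY - y(0), with y(0) = -3, y'(0) = -5, the left side becomes (s^2 - 2*s + 6)Y - (-3*s + 1).
The right side is L{sin(2*t)} = 2/(s^2 + 4).
So (s^2 - 2*s + 6)Y = 2/(s^2 + 4) + (-3*s + 1).
Divide through and combine into a single rational function.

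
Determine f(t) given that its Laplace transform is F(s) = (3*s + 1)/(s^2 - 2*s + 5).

f(t) = 2*exp(t)*sin(2*t) + 3*exp(t)*cos(2*t)

Complete the square in the denominator: s^2 - 2*s + 5 = (s - 1)^2 + 2^2.
Split the numerator to match: 3*s + 1 = 3·(s - 1) + 2·2.
Invert each term: 3·(s - 1)/((s - 1)^2 + 4) ↔ 3e^(t)cos(2t); 2·2/((s - 1)^2 + 4) ↔ 2e^(t)sin(2t).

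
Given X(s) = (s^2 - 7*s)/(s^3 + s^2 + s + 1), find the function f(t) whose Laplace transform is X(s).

f(t) = -4*sin(t) - 3*cos(t) + 4*exp(-t)

Factor the denominator: s^3 + s^2 + s + 1 = (s + 1)*(s^2 + 1).
Partial fraction decomposition gives [4/(s + 1)] + [-3*s/(s^2 + 1)] + [-4/(s^2 + 1)].
Invert each term: 4/(s + 1) ↔ 4e^(-t); -3·s/(s^2 + 1) ↔ -3cos(t); -4·1/(s^2 + 1) ↔ -4sin(t).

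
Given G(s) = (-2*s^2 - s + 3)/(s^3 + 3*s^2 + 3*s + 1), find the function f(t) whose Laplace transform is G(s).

f(t) = t^2*exp(-t) + 3*t*exp(-t) - 2*exp(-t)

Factor the denominator: s^3 + 3*s^2 + 3*s + 1 = (s + 1)^3.
Partial fraction decomposition gives [-2/(s + 1)] + [3/(s + 1)^2] + [2/(s + 1)^3].
Invert each term: -2/(s + 1) ↔ -2e^(-t); 3/(s + 1)^2 ↔ 3t·e^(-t); 2/(s + 1)^3 ↔ (1)t^2·e^(-t).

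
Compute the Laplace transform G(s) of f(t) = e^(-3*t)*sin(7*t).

L{sin(7t)} = 7/(s^2 + 49).
By the first shifting theorem, multiplying by e^(-3t) replaces s with s + 3.

G(s) = 7/((s + 3)^2 + 49)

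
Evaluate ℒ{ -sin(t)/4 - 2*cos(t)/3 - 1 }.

Apply the Laplace transform termwise.
(-1/4)·[L{sin(t)} = 1/(s^2 + 1)]; (-2/3)·[L{cos(t)} = s/(s^2 + 1)]; L{-1} = -1/s.

-2*s/(3*(s^2 + 1)) - 1/(4*(s^2 + 1)) - 1/s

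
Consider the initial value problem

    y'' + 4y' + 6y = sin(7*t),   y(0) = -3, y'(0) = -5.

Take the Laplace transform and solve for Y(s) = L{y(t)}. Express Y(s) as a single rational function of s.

Laplace-transform each side.
Using L{y''} = s^2 Y - s·y(0) - y'(0) and L{y'} = sY - y(0), with y(0) = -3, y'(0) = -5, the left side becomes (s^2 + 4*s + 6)Y - (-3*s - 17).
The right side is L{sin(7*t)} = 7/(s^2 + 49).
So (s^2 + 4*s + 6)Y = 7/(s^2 + 49) + (-3*s - 17).
Isolate Y and clear denominators.

Y(s) = (-3*s^3 - 17*s^2 - 147*s - 826)/(s^4 + 4*s^3 + 55*s^2 + 196*s + 294)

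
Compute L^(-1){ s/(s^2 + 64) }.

cos(8*t)

Since L{cos(8t)} = s/(s^2 + 64), the inverse is cos(8*t).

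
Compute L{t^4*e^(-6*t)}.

24/(s + 6)^5

L{t^4} = 4!/s^5 = 24/s^5.
By the first shifting theorem, multiplying by e^(-6t) replaces s with s + 6.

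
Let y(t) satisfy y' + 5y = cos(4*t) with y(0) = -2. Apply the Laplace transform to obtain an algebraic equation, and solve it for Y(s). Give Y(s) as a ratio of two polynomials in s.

Y(s) = (-2*s^2 + s - 32)/(s^3 + 5*s^2 + 16*s + 80)

Transform both sides with L{·}.
Using L{y'} = sY - y(0) = sY - (-2), the left side becomes (s + 5)Y - (-2).
The right side is L{cos(4*t)} = s/(s^2 + 16).
So (s + 5)Y = s/(s^2 + 16) + (-2).
Divide through and combine into a single rational function.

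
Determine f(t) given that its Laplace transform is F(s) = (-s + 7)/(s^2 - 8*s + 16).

f(t) = 3*t*exp(4*t) - exp(4*t)

Factor the denominator: s^2 - 8*s + 16 = (s - 4)^2.
Partial fraction decomposition gives [-1/(s - 4)] + [3/(s - 4)^2].
Invert each term: -1/(s - 4) ↔ -e^(4t); 3/(s - 4)^2 ↔ 3t·e^(4t).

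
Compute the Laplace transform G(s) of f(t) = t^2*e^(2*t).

G(s) = 2/(s - 2)^3

L{e^(2t)} = 1/(s - 2).
Then apply L{t^2·g(t)} = (-1)^2 d^2/ds^2[H(s)] with H(s) = 1/(s - 2):
differentiating 2 times and applying the sign gives 2/(s - 2)^3.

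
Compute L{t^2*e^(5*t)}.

2/(s - 5)^3

L{e^(5t)} = 1/(s - 5).
Then apply L{t^2·g(t)} = (-1)^2 d^2/ds^2[H(s)] with H(s) = 1/(s - 5):
differentiating 2 times and applying the sign gives 2/(s - 5)^3.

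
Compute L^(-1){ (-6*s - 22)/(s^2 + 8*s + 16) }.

Factor the denominator: s^2 + 8*s + 16 = (s + 4)^2.
Partial fraction decomposition gives [-6/(s + 4)] + [2/(s + 4)^2].
Invert each term: -6/(s + 4) ↔ -6e^(-4t); 2/(s + 4)^2 ↔ 2t·e^(-4t).

2*t*exp(-4*t) - 6*exp(-4*t)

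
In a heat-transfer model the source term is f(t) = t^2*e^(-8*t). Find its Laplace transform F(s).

F(s) = 2/(s + 8)^3

L{e^(-8t)} = 1/(s + 8).
Then apply L{t^2·g(t)} = (-1)^2 d^2/ds^2[G(s)] with G(s) = 1/(s + 8):
differentiating 2 times and applying the sign gives 2/(s + 8)^3.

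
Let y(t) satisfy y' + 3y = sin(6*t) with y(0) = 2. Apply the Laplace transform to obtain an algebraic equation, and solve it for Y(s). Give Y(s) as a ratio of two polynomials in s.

Y(s) = (2*s^2 + 78)/(s^3 + 3*s^2 + 36*s + 108)

Apply the Laplace transform to the equation.
Using L{y'} = sY - y(0) = sY - 2, the left side becomes (s + 3)Y - (2).
The right side is L{sin(6*t)} = 6/(s^2 + 36).
So (s + 3)Y = 6/(s^2 + 36) + (2).
Isolate Y and clear denominators.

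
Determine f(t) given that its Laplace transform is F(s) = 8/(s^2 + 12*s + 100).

Rewrite the denominator: s^2 + 12*s + 100 = (s + 6)^2 + 64.
The form in (s + 6) signals a first-shifting-theorem factor e^(-6t).
Since L{sin(8t)} = 8/(s^2 + 64), the inverse is exp(-6*t)*sin(8*t).

f(t) = exp(-6*t)*sin(8*t)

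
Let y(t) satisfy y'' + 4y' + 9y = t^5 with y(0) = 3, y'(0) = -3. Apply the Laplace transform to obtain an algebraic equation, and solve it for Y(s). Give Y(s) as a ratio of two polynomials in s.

Y(s) = (3*s^7 + 9*s^6 + 120)/(s^8 + 4*s^7 + 9*s^6)

Transform both sides with L{·}.
Using L{y''} = s^2 Y - s·y(0) - y'(0) and L{y'} = sY - y(0), with y(0) = 3, y'(0) = -3, the left side becomes (s^2 + 4*s + 9)Y - (3*s + 9).
The right side is L{t^5} = 120/s^6.
So (s^2 + 4*s + 9)Y = 120/s^6 + (3*s + 9).
Isolate Y and clear denominators.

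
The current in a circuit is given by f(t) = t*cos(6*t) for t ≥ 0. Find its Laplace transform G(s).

L{cos(6t)} = s/(s^2 + 36).
Then apply L{t·g(t)} = -d/ds[H(s)] with H(s) = s/(s^2 + 36):
differentiating 1 time and applying the sign gives (s - 6)*(s + 6)/(s^2 + 36)^2.

G(s) = (s - 6)*(s + 6)/(s^2 + 36)^2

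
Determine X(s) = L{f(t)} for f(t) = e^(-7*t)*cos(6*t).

X(s) = (s + 7)/((s + 7)^2 + 36)

L{cos(6t)} = s/(s^2 + 36).
By the first shifting theorem, multiplying by e^(-7t) replaces s with s + 7.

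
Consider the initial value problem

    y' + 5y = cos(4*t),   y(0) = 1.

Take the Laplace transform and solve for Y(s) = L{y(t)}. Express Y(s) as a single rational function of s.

Transform both sides with L{·}.
With L{y'} = sY - y(0) = sY - 1: the LHS transforms to (s + 5)Y - (1).
The right side is L{cos(4*t)} = s/(s^2 + 16).
So (s + 5)Y = s/(s^2 + 16) + (1).
Divide through and combine into a single rational function.

Y(s) = (s^2 + s + 16)/(s^3 + 5*s^2 + 16*s + 80)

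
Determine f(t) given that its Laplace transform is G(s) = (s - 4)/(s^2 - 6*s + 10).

Complete the square in the denominator: s^2 - 6*s + 10 = (s - 3)^2 + 1^2.
Split the numerator to match: s - 4 = 1·(s - 3) - 1·1.
Invert each term: 1·(s - 3)/((s - 3)^2 + 1) ↔ e^(3t)cos(t); -1·1/((s - 3)^2 + 1) ↔ -e^(3t)sin(t).

f(t) = -exp(3*t)*sin(t) + exp(3*t)*cos(t)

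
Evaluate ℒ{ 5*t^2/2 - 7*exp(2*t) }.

-7/(s - 2) + 5/s^3

Apply the Laplace transform termwise.
(5/2)·[L{t^2} = 2!/s^3 = 2/s^3]; (-7)·[L{e^(2t)} = 1/(s - 2)].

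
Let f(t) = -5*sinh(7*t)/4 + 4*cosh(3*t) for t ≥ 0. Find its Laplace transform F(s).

F(s) = 4*s/(s^2 - 9) - 35/(4*(s^2 - 49))

The transform is linear, so treat each term independently.
(4)·[L{cosh(3t)} = s/(s^2 - 9)]; (-5/4)·[L{sinh(7t)} = 7/(s^2 - 49)].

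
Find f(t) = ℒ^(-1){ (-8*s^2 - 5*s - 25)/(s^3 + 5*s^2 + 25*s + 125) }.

Factor the denominator: s^3 + 5*s^2 + 25*s + 125 = (s + 5)*(s^2 + 25).
Partial fraction decomposition gives [-4/(s + 5)] + [-4*s/(s^2 + 25)] + [15/(s^2 + 25)].
Invert each term: -4/(s + 5) ↔ -4e^(-5t); -4·s/(s^2 + 25) ↔ -4cos(5t); 3·5/(s^2 + 25) ↔ 3sin(5t).

f(t) = 3*sin(5*t) - 4*cos(5*t) - 4*exp(-5*t)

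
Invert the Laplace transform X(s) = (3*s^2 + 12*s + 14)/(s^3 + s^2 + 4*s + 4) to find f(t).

Factor the denominator: s^3 + s^2 + 4*s + 4 = (s + 1)*(s^2 + 4).
Partial fraction decomposition gives [1/(s + 1)] + [2*s/(s^2 + 4)] + [10/(s^2 + 4)].
Invert each term: 1/(s + 1) ↔ e^(-t); 2·s/(s^2 + 4) ↔ 2cos(2t); 5·2/(s^2 + 4) ↔ 5sin(2t).

f(t) = 5*sin(2*t) + 2*cos(2*t) + exp(-t)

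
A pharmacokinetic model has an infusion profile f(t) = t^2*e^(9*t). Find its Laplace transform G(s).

G(s) = 2/(s - 9)^3

L{e^(9t)} = 1/(s - 9).
Then apply L{t^2·g(t)} = (-1)^2 d^2/ds^2[H(s)] with H(s) = 1/(s - 9):
differentiating 2 times and applying the sign gives 2/(s - 9)^3.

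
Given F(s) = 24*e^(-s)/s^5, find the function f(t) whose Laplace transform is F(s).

f(t) = Heaviside(t - 1)*((t - 1)^4)

The factor e^(-s) signals a time shift by c = 1 (second shifting theorem).
L{t^4} = 4!/s^5 = 24/s^5, so L^-1{24/s^5} = t^4.
Hence the inverse is u(t - 1) times that function evaluated at t - 1.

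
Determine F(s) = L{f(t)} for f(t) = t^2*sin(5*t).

F(s) = 10*(3*s^2 - 25)/(s^2 + 25)^3

L{sin(5t)} = 5/(s^2 + 25).
Then apply L{t^2·g(t)} = (-1)^2 d^2/ds^2[G(s)] with G(s) = 5/(s^2 + 25):
differentiating 2 times and applying the sign gives 10*(3*s^2 - 25)/(s^2 + 25)^3.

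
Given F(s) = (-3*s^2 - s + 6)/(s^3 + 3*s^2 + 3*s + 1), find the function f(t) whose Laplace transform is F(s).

Factor the denominator: s^3 + 3*s^2 + 3*s + 1 = (s + 1)^3.
Partial fraction decomposition gives [-3/(s + 1)] + [5/(s + 1)^2] + [4/(s + 1)^3].
Invert each term: -3/(s + 1) ↔ -3e^(-t); 5/(s + 1)^2 ↔ 5t·e^(-t); 4/(s + 1)^3 ↔ (2)t^2·e^(-t).

f(t) = 2*t^2*exp(-t) + 5*t*exp(-t) - 3*exp(-t)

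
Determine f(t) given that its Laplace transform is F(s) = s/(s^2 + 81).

Since L{cos(9t)} = s/(s^2 + 81), the inverse is cos(9*t).

f(t) = cos(9*t)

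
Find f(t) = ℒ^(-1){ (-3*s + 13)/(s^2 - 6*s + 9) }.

Factor the denominator: s^2 - 6*s + 9 = (s - 3)^2.
Partial fraction decomposition gives [-3/(s - 3)] + [4/(s - 3)^2].
Invert each term: -3/(s - 3) ↔ -3e^(3t); 4/(s - 3)^2 ↔ 4t·e^(3t).

f(t) = 4*t*exp(3*t) - 3*exp(3*t)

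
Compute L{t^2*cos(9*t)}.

2*s*(s^2 - 243)/(s^2 + 81)^3

L{cos(9t)} = s/(s^2 + 81).
Then apply L{t^2·g(t)} = (-1)^2 d^2/ds^2[H(s)] with H(s) = s/(s^2 + 81):
differentiating 2 times and applying the sign gives 2*s*(s^2 - 243)/(s^2 + 81)^3.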